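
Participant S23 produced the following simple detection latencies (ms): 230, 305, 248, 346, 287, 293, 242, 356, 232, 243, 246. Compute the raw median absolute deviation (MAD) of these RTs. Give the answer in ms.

18 ms

Sorted: 230, 232, 242, 243, 246, 248, 287, 293, 305, 346, 356 → median = 248
|x − 248|: 18, 57, 0, 98, 39, 45, 6, 108, 16, 5, 2
Sorted deviations: 0, 2, 5, 6, 16, 18, 39, 45, 57, 98, 108 → MAD = 18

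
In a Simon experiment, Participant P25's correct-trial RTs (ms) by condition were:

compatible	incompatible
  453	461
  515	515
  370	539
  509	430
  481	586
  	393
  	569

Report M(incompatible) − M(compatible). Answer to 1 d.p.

33.4 ms

M(compatible) = 2328/5 = 465.600
M(incompatible) = 3493/7 = 499.000
Difference = 499.000 − 465.600 = 33.400 ms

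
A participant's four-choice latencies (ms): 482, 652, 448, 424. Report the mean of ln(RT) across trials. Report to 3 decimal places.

ln(RT): 6.1779, 6.4800, 6.1048, 6.0497
Σ ln(RT) = 24.8125
Mean = 24.8125/4 = 6.20313

6.203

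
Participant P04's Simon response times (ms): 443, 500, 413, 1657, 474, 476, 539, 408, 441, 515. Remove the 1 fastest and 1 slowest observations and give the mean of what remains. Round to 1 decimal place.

Sorted: 408, 413, 441, 443, 474, 476, 500, 515, 539, 1657
Drop lowest 1 (408) and highest 1 (1657)
Remaining (n=8): Σ = 3801, mean = 3801/8 = 475.125

475.1 ms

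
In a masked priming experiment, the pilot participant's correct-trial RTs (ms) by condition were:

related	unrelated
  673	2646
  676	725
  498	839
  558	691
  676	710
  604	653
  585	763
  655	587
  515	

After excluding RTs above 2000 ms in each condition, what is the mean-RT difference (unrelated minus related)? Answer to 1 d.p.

unrelated: exclude 2646
M(related) = 5440/9 = 604.444
M(unrelated) = 4968/7 = 709.714
Difference = 709.714 − 604.444 = 105.270 ms

105.3 ms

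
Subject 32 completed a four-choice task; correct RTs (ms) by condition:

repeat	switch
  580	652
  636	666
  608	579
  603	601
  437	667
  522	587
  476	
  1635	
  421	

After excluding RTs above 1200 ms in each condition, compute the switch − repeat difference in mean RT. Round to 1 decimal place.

90.0 ms

repeat: exclude 1635
M(repeat) = 4283/8 = 535.375
M(switch) = 3752/6 = 625.333
Difference = 625.333 − 535.375 = 89.958 ms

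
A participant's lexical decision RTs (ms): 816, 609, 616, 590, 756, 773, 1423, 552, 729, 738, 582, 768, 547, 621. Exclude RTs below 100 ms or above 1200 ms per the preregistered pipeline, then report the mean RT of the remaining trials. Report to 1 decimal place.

Excluded: 1423
Retained (n=13): Σ = 8697
Mean = 8697/13 = 669.0000

669.0 ms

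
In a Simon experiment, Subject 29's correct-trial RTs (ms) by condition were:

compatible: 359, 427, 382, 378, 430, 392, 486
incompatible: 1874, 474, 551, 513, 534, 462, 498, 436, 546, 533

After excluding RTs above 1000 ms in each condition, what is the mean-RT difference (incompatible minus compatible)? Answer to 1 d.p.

incompatible: exclude 1874
M(compatible) = 2854/7 = 407.714
M(incompatible) = 4547/9 = 505.222
Difference = 505.222 − 407.714 = 97.508 ms

97.5 ms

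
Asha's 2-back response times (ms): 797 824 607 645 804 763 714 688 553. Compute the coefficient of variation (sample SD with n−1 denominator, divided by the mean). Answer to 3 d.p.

0.134

n = 9, Σ = 6395, M = 710.5556
Σ(x−M)² = 72190.222; s = √(72190.222/8) = 94.9936
CV = 94.9936 / 710.5556 = 0.13369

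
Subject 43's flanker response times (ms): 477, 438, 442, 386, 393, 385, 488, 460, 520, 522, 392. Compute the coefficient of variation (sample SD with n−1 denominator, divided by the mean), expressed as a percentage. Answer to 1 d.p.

11.7%

n = 11, Σ = 4903, M = 445.7273
Σ(x−M)² = 27298.182; s = √(27298.182/10) = 52.2477
CV = 52.2477 / 445.7273 = 0.11722 = 11.722%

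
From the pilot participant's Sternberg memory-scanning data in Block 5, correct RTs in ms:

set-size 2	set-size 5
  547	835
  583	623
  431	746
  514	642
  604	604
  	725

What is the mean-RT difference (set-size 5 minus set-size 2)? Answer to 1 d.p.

160.0 ms

M(set-size 2) = 2679/5 = 535.800
M(set-size 5) = 4175/6 = 695.833
Difference = 695.833 − 535.800 = 160.033 ms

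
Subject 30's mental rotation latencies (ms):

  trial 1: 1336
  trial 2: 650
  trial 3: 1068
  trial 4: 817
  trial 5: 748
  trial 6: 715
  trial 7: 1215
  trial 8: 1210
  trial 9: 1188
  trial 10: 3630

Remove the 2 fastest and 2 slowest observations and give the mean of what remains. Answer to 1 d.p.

1041.0 ms

Sorted: 650, 715, 748, 817, 1068, 1188, 1210, 1215, 1336, 3630
Drop lowest 2 (650, 715) and highest 2 (1336, 3630)
Remaining (n=6): Σ = 6246, mean = 6246/6 = 1041.000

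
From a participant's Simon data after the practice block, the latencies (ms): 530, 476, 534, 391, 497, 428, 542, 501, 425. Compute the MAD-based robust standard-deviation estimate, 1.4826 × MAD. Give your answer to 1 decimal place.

54.9 ms

Sorted: 391, 425, 428, 476, 497, 501, 530, 534, 542 → median = 497
|x − 497| sorted: 0, 4, 21, 33, 37, 45, 69, 72, 106 → MAD = 37
Robust SD ≈ 1.4826 × 37 = 54.856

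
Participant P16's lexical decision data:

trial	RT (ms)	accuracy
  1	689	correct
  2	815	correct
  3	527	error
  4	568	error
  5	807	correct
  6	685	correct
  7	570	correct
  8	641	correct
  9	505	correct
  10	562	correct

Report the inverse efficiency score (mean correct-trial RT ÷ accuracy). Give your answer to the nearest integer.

Correct trials (n=8): 689, 815, 807, 685, 570, 641, 505, 562
Mean correct RT = 5274/8 = 659.2500 ms
Proportion correct = 8/10
IES = 659.2500 / (8/10) = 824.062 ms

824 ms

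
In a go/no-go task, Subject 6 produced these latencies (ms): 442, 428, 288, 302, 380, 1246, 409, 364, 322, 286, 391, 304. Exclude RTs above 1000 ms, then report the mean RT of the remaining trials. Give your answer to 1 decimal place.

Excluded: 1246
Retained (n=11): Σ = 3916
Mean = 3916/11 = 356.0000

356.0 ms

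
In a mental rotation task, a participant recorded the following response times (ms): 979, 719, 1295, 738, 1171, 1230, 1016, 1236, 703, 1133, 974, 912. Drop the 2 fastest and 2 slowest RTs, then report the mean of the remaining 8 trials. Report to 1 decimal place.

Sorted: 703, 719, 738, 912, 974, 979, 1016, 1133, 1171, 1230, 1236, 1295
Drop lowest 2 (703, 719) and highest 2 (1236, 1295)
Remaining (n=8): Σ = 8153, mean = 8153/8 = 1019.125

1019.1 ms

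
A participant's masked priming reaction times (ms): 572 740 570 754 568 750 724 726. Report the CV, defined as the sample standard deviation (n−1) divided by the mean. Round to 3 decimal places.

n = 8, Σ = 5404, M = 675.5000
Σ(x−M)² = 54174.000; s = √(54174.000/7) = 87.9724
CV = 87.9724 / 675.5000 = 0.13023

0.130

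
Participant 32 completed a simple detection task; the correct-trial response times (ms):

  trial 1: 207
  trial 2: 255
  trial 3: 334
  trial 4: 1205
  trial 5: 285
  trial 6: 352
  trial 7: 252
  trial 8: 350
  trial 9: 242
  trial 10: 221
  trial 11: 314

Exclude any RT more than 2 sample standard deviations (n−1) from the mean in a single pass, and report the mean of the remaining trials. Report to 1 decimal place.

n = 11, ΣRT = 4017, M = 365.182
Σ(x−M)² = 801653.64; s = √(801653.64/10) = 283.135
Cutoffs: 365.182 ± 2·283.135 → [-201.1, 931.5]
Outside: 1205 → excluded.
Retained (n=10): Σ = 2812, mean = 2812/10 = 281.200

281.2 ms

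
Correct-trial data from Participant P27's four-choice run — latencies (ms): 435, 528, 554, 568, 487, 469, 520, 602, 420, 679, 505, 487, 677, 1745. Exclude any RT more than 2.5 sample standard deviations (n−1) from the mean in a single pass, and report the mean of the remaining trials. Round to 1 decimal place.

n = 14, ΣRT = 8676, M = 619.714
Σ(x−M)² = 1443830.86; s = √(1443830.86/13) = 333.263
Cutoffs: 619.714 ± 2.5·333.263 → [-213.4, 1452.9]
Outside: 1745 → excluded.
Retained (n=13): Σ = 6931, mean = 6931/13 = 533.154

533.2 ms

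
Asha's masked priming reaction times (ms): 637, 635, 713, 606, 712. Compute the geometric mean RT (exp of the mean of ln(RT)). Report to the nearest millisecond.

ln(RT): 6.4568, 6.4536, 6.5695, 6.4069, 6.5681
Mean ln(RT) = 32.4548/5 = 6.49097
Geometric mean = exp(6.49097) = 659.16 ms

659 ms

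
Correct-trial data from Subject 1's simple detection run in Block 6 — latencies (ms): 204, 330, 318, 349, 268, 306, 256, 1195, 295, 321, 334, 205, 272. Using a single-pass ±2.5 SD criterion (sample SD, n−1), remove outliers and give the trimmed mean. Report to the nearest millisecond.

288 ms

n = 13, ΣRT = 4653, M = 357.923
Σ(x−M)² = 784676.92; s = √(784676.92/12) = 255.714
Cutoffs: 357.923 ± 2.5·255.714 → [-281.4, 997.2]
Outside: 1195 → excluded.
Retained (n=12): Σ = 3458, mean = 3458/12 = 288.167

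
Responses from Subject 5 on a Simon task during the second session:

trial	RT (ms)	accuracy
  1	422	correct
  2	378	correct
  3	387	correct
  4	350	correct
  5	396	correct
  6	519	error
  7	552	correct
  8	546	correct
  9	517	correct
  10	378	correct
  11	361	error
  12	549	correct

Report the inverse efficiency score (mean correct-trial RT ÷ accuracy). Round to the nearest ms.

Correct trials (n=10): 422, 378, 387, 350, 396, 552, 546, 517, 378, 549
Mean correct RT = 4475/10 = 447.5000 ms
Proportion correct = 10/12
IES = 447.5000 / (10/12) = 537.000 ms

537 ms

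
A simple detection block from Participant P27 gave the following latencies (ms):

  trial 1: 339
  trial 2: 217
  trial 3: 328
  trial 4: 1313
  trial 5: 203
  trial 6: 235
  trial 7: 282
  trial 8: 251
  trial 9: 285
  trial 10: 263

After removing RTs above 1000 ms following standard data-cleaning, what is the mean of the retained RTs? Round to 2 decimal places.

267.00 ms

Excluded: 1313
Retained (n=9): Σ = 2403
Mean = 2403/9 = 267.0000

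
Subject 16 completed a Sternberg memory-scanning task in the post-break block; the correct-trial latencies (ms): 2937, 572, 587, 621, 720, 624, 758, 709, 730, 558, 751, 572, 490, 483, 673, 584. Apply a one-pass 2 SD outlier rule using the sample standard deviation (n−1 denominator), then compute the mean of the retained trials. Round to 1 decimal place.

n = 16, ΣRT = 12369, M = 773.062
Σ(x−M)² = 5109196.94; s = √(5109196.94/15) = 583.621
Cutoffs: 773.062 ± 2·583.621 → [-394.2, 1940.3]
Outside: 2937 → excluded.
Retained (n=15): Σ = 9432, mean = 9432/15 = 628.800

628.8 ms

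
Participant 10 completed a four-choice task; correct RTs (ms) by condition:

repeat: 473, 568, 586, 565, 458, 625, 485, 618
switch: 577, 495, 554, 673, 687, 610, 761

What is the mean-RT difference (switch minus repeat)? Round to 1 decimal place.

M(repeat) = 4378/8 = 547.250
M(switch) = 4357/7 = 622.429
Difference = 622.429 − 547.250 = 75.179 ms

75.2 ms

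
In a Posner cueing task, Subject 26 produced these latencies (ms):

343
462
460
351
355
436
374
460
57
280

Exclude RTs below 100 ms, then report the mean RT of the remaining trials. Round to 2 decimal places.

391.22 ms

Excluded: 57
Retained (n=9): Σ = 3521
Mean = 3521/9 = 391.2222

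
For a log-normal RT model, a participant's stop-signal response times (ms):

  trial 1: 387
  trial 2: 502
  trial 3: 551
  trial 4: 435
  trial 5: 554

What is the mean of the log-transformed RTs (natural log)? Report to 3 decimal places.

6.176

ln(RT): 5.9584, 6.2186, 6.3117, 6.0753, 6.3172
Σ ln(RT) = 30.8813
Mean = 30.8813/5 = 6.17625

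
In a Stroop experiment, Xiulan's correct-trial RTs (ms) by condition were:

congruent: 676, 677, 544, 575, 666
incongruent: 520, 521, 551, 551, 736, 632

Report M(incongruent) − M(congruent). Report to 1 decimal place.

M(congruent) = 3138/5 = 627.600
M(incongruent) = 3511/6 = 585.167
Difference = 585.167 − 627.600 = -42.433 ms

-42.4 ms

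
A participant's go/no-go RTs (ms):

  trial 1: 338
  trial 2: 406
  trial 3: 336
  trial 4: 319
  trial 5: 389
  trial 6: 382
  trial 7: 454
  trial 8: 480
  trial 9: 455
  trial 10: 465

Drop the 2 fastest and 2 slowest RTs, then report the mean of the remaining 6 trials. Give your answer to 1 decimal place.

Sorted: 319, 336, 338, 382, 389, 406, 454, 455, 465, 480
Drop lowest 2 (319, 336) and highest 2 (465, 480)
Remaining (n=6): Σ = 2424, mean = 2424/6 = 404.000

404.0 ms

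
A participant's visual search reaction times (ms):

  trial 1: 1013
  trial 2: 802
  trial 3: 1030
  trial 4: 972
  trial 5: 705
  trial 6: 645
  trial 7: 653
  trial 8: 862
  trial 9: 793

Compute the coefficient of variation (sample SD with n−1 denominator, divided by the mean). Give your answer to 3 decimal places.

n = 9, Σ = 7475, M = 830.5556
Σ(x−M)² = 178006.222; s = √(178006.222/8) = 149.1669
CV = 149.1669 / 830.5556 = 0.17960

0.180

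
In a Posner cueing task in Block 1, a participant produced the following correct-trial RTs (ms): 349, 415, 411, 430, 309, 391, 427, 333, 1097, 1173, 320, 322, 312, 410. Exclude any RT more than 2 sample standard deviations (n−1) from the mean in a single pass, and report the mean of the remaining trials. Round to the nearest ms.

369 ms

n = 14, ΣRT = 6699, M = 478.500
Σ(x−M)² = 1034821.50; s = √(1034821.50/13) = 282.138
Cutoffs: 478.500 ± 2·282.138 → [-85.8, 1042.8]
Outside: 1097, 1173 → excluded.
Retained (n=12): Σ = 4429, mean = 4429/12 = 369.083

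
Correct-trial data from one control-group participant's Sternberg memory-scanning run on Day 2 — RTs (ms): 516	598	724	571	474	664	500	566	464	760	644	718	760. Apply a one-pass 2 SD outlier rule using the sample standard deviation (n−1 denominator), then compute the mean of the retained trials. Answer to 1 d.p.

612.2 ms

n = 13, ΣRT = 7959, M = 612.231
Σ(x−M)² = 138016.31; s = √(138016.31/12) = 107.244
Cutoffs: 612.231 ± 2·107.244 → [397.7, 826.7]
No RTs fall outside the cutoffs; all 13 retained. Mean = 7959/13 = 612.231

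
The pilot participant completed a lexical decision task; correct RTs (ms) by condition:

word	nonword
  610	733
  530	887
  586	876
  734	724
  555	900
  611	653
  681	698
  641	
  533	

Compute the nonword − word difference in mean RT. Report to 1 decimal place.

172.6 ms

M(word) = 5481/9 = 609.000
M(nonword) = 5471/7 = 781.571
Difference = 781.571 − 609.000 = 172.571 ms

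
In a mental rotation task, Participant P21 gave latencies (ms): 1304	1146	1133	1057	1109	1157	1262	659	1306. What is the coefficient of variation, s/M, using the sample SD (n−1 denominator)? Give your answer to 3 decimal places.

n = 9, Σ = 10133, M = 1125.8889
Σ(x−M)² = 307128.889; s = √(307128.889/8) = 195.9365
CV = 195.9365 / 1125.8889 = 0.17403

0.174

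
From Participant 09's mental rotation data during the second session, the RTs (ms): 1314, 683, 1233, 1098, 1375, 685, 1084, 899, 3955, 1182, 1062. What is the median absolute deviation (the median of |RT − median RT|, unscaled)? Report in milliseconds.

Sorted: 683, 685, 899, 1062, 1084, 1098, 1182, 1233, 1314, 1375, 3955 → median = 1098
|x − 1098|: 216, 415, 135, 0, 277, 413, 14, 199, 2857, 84, 36
Sorted deviations: 0, 14, 36, 84, 135, 199, 216, 277, 413, 415, 2857 → MAD = 199

199 ms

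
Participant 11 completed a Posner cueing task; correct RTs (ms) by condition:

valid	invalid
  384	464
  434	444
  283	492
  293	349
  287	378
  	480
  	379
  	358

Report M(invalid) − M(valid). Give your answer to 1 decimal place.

81.8 ms

M(valid) = 1681/5 = 336.200
M(invalid) = 3344/8 = 418.000
Difference = 418.000 − 336.200 = 81.800 ms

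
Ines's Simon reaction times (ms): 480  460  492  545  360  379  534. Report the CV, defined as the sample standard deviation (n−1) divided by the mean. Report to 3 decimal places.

n = 7, Σ = 3250, M = 464.2857
Σ(x−M)² = 30557.429; s = √(30557.429/6) = 71.3646
CV = 71.3646 / 464.2857 = 0.15371

0.154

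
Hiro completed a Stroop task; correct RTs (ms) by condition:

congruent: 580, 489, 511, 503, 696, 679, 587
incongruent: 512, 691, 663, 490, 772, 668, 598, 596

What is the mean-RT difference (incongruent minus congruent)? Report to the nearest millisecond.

M(congruent) = 4045/7 = 577.857
M(incongruent) = 4990/8 = 623.750
Difference = 623.750 − 577.857 = 45.893 ms

46 ms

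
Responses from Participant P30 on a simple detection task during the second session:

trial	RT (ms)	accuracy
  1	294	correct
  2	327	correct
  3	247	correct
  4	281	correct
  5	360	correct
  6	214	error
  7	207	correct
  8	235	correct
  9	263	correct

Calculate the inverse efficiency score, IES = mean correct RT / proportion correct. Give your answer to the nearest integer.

311 ms

Correct trials (n=8): 294, 327, 247, 281, 360, 207, 235, 263
Mean correct RT = 2214/8 = 276.7500 ms
Proportion correct = 8/9
IES = 276.7500 / (8/9) = 311.344 ms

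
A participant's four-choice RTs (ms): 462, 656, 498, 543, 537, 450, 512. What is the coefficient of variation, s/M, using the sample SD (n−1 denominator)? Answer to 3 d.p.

n = 7, Σ = 3658, M = 522.5714
Σ(x−M)² = 28079.714; s = √(28079.714/6) = 68.4102
CV = 68.4102 / 522.5714 = 0.13091

0.131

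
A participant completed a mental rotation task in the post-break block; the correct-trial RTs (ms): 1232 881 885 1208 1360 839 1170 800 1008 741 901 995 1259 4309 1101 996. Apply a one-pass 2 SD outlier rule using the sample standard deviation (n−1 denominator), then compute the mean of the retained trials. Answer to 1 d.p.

n = 16, ΣRT = 19685, M = 1230.312
Σ(x−M)² = 10603943.44; s = √(10603943.44/15) = 840.791
Cutoffs: 1230.312 ± 2·840.791 → [-451.3, 2911.9]
Outside: 4309 → excluded.
Retained (n=15): Σ = 15376, mean = 15376/15 = 1025.067

1025.1 ms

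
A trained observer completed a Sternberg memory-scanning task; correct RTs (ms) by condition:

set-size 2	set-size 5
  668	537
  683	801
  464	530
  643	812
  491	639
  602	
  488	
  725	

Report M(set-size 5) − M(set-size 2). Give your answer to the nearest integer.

68 ms

M(set-size 2) = 4764/8 = 595.500
M(set-size 5) = 3319/5 = 663.800
Difference = 663.800 − 595.500 = 68.300 ms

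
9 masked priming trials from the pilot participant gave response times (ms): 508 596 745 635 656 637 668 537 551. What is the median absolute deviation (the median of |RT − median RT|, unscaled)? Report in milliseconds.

Sorted: 508, 537, 551, 596, 635, 637, 656, 668, 745 → median = 635
|x − 635|: 127, 39, 110, 0, 21, 2, 33, 98, 84
Sorted deviations: 0, 2, 21, 33, 39, 84, 98, 110, 127 → MAD = 39

39 ms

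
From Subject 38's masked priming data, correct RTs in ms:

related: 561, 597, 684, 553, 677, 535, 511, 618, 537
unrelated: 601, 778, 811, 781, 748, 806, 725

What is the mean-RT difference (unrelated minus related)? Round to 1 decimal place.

164.1 ms

M(related) = 5273/9 = 585.889
M(unrelated) = 5250/7 = 750.000
Difference = 750.000 − 585.889 = 164.111 ms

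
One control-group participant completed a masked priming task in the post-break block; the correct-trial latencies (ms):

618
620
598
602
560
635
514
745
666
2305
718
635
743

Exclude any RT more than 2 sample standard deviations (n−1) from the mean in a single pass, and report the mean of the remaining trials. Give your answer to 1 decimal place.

637.8 ms

n = 13, ΣRT = 9959, M = 766.077
Σ(x−M)² = 2620396.92; s = √(2620396.92/12) = 467.297
Cutoffs: 766.077 ± 2·467.297 → [-168.5, 1700.7]
Outside: 2305 → excluded.
Retained (n=12): Σ = 7654, mean = 7654/12 = 637.833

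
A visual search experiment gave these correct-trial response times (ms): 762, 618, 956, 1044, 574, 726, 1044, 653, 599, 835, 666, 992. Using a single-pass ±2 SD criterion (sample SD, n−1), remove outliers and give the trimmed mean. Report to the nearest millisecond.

n = 12, ΣRT = 9469, M = 789.083
Σ(x−M)² = 351152.92; s = √(351152.92/11) = 178.670
Cutoffs: 789.083 ± 2·178.670 → [431.7, 1146.4]
No RTs fall outside the cutoffs; all 12 retained. Mean = 9469/12 = 789.083

789 ms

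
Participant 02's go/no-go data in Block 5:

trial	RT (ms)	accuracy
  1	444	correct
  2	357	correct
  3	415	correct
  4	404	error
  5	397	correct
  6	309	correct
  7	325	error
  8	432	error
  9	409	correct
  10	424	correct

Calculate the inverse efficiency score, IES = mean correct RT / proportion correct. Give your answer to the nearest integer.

562 ms

Correct trials (n=7): 444, 357, 415, 397, 309, 409, 424
Mean correct RT = 2755/7 = 393.5714 ms
Proportion correct = 7/10
IES = 393.5714 / (7/10) = 562.245 ms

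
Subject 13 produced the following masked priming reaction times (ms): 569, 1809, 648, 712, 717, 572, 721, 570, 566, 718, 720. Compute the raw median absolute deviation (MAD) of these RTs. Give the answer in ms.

64 ms

Sorted: 566, 569, 570, 572, 648, 712, 717, 718, 720, 721, 1809 → median = 712
|x − 712|: 143, 1097, 64, 0, 5, 140, 9, 142, 146, 6, 8
Sorted deviations: 0, 5, 6, 8, 9, 64, 140, 142, 143, 146, 1097 → MAD = 64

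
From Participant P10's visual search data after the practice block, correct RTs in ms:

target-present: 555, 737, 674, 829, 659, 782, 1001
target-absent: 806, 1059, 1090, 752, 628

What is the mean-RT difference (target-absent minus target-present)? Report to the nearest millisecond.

119 ms

M(target-present) = 5237/7 = 748.143
M(target-absent) = 4335/5 = 867.000
Difference = 867.000 − 748.143 = 118.857 ms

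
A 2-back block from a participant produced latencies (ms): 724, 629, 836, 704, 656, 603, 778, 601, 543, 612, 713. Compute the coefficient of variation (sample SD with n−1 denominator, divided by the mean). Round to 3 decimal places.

n = 11, Σ = 7399, M = 672.6364
Σ(x−M)² = 75684.545; s = √(75684.545/10) = 86.9969
CV = 86.9969 / 672.6364 = 0.12934

0.129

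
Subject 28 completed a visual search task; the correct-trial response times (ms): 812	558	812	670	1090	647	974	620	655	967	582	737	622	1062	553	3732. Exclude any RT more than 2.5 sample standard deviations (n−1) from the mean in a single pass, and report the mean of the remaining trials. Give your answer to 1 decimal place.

757.4 ms

n = 16, ΣRT = 15093, M = 943.312
Σ(x−M)² = 8775689.44; s = √(8775689.44/15) = 764.883
Cutoffs: 943.312 ± 2.5·764.883 → [-968.9, 2855.5]
Outside: 3732 → excluded.
Retained (n=15): Σ = 11361, mean = 11361/15 = 757.400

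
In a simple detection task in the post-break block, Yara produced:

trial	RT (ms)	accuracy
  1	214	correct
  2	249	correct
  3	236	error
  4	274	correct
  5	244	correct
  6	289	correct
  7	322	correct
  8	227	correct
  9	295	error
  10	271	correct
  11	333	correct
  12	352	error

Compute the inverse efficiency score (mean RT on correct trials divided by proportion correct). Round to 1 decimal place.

359.0 ms

Correct trials (n=9): 214, 249, 274, 244, 289, 322, 227, 271, 333
Mean correct RT = 2423/9 = 269.2222 ms
Proportion correct = 9/12
IES = 269.2222 / (9/12) = 358.963 ms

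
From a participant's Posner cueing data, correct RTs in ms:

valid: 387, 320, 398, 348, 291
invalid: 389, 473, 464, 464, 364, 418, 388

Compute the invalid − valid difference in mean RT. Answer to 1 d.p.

74.1 ms

M(valid) = 1744/5 = 348.800
M(invalid) = 2960/7 = 422.857
Difference = 422.857 − 348.800 = 74.057 ms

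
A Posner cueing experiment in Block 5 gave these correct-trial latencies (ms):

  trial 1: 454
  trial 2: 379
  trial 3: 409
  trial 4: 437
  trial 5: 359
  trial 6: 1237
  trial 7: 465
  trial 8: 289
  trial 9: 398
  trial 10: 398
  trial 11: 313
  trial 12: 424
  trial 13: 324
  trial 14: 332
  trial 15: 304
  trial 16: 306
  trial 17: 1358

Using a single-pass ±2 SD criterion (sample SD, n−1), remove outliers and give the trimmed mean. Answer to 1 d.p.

372.7 ms

n = 17, ΣRT = 8186, M = 481.529
Σ(x−M)² = 1564972.24; s = √(1564972.24/16) = 312.747
Cutoffs: 481.529 ± 2·312.747 → [-144.0, 1107.0]
Outside: 1237, 1358 → excluded.
Retained (n=15): Σ = 5591, mean = 5591/15 = 372.733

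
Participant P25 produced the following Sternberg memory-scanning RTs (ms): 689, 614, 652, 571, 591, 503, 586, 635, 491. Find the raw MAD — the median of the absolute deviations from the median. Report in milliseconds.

Sorted: 491, 503, 571, 586, 591, 614, 635, 652, 689 → median = 591
|x − 591|: 98, 23, 61, 20, 0, 88, 5, 44, 100
Sorted deviations: 0, 5, 20, 23, 44, 61, 88, 98, 100 → MAD = 44

44 ms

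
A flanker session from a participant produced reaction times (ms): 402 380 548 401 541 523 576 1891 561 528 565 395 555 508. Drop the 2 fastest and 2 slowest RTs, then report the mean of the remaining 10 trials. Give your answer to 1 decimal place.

Sorted: 380, 395, 401, 402, 508, 523, 528, 541, 548, 555, 561, 565, 576, 1891
Drop lowest 2 (380, 395) and highest 2 (576, 1891)
Remaining (n=10): Σ = 5132, mean = 5132/10 = 513.200

513.2 ms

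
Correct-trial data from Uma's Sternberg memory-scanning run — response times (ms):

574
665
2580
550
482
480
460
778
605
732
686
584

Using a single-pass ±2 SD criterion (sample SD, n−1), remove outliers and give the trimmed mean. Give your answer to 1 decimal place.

599.6 ms

n = 12, ΣRT = 9176, M = 764.667
Σ(x−M)² = 3707128.67; s = √(3707128.67/11) = 580.527
Cutoffs: 764.667 ± 2·580.527 → [-396.4, 1925.7]
Outside: 2580 → excluded.
Retained (n=11): Σ = 6596, mean = 6596/11 = 599.636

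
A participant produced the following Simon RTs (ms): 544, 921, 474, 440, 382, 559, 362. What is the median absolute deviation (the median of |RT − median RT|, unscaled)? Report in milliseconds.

Sorted: 362, 382, 440, 474, 544, 559, 921 → median = 474
|x − 474|: 70, 447, 0, 34, 92, 85, 112
Sorted deviations: 0, 34, 70, 85, 92, 112, 447 → MAD = 85

85 ms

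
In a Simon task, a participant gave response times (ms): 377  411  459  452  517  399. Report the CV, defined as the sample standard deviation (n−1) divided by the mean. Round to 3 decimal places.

0.116

n = 6, Σ = 2615, M = 435.8333
Σ(x−M)² = 12820.833; s = √(12820.833/5) = 50.6376
CV = 50.6376 / 435.8333 = 0.11619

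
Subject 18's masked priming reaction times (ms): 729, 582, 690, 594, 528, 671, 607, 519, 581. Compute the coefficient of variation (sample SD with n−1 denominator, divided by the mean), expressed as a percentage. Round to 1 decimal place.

11.7%

n = 9, Σ = 5501, M = 611.2222
Σ(x−M)² = 41163.556; s = √(41163.556/8) = 71.7318
CV = 71.7318 / 611.2222 = 0.11736 = 11.736%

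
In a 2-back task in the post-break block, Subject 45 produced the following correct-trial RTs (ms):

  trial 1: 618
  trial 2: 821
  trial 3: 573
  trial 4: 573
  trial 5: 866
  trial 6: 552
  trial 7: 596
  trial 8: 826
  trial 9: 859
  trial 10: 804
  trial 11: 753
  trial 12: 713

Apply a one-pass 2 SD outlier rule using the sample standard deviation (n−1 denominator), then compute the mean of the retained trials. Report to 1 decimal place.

n = 12, ΣRT = 8554, M = 712.833
Σ(x−M)² = 166873.67; s = √(166873.67/11) = 123.168
Cutoffs: 712.833 ± 2·123.168 → [466.5, 959.2]
No RTs fall outside the cutoffs; all 12 retained. Mean = 8554/12 = 712.833

712.8 ms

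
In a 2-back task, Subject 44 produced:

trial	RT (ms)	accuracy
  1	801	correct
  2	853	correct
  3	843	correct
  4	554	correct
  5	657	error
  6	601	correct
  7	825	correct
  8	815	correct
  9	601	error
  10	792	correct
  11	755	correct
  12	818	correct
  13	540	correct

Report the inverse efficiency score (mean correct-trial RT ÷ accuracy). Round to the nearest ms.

881 ms

Correct trials (n=11): 801, 853, 843, 554, 601, 825, 815, 792, 755, 818, 540
Mean correct RT = 8197/11 = 745.1818 ms
Proportion correct = 11/13
IES = 745.1818 / (11/13) = 880.669 ms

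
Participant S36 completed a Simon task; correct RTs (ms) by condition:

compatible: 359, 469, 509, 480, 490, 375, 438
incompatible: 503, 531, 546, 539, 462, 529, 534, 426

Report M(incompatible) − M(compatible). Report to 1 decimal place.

63.0 ms

M(compatible) = 3120/7 = 445.714
M(incompatible) = 4070/8 = 508.750
Difference = 508.750 − 445.714 = 63.036 ms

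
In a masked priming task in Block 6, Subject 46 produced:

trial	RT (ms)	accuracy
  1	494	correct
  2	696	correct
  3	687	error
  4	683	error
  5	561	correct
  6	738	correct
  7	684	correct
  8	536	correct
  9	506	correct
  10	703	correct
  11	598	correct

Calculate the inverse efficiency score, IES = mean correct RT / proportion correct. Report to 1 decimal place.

749.1 ms

Correct trials (n=9): 494, 696, 561, 738, 684, 536, 506, 703, 598
Mean correct RT = 5516/9 = 612.8889 ms
Proportion correct = 9/11
IES = 612.8889 / (9/11) = 749.086 ms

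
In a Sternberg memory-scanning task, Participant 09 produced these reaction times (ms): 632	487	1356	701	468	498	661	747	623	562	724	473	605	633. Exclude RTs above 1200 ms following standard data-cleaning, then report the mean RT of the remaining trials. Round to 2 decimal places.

601.08 ms

Excluded: 1356
Retained (n=13): Σ = 7814
Mean = 7814/13 = 601.0769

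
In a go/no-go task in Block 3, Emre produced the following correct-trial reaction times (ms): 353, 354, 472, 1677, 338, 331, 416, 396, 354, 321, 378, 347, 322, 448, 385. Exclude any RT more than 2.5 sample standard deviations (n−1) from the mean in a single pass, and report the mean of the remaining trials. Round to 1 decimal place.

372.5 ms

n = 15, ΣRT = 6892, M = 459.467
Σ(x−M)² = 1616333.73; s = √(1616333.73/14) = 339.783
Cutoffs: 459.467 ± 2.5·339.783 → [-390.0, 1308.9]
Outside: 1677 → excluded.
Retained (n=14): Σ = 5215, mean = 5215/14 = 372.500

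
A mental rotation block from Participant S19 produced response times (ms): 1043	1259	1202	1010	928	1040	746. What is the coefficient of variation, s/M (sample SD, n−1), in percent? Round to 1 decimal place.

n = 7, Σ = 7228, M = 1032.5714
Σ(x−M)² = 173707.714; s = √(173707.714/6) = 170.1508
CV = 170.1508 / 1032.5714 = 0.16478 = 16.478%

16.5%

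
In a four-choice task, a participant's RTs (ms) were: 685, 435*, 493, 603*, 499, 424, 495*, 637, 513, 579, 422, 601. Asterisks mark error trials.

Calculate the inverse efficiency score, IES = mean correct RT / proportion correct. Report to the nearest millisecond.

Correct trials (n=9): 685, 493, 499, 424, 637, 513, 579, 422, 601
Mean correct RT = 4853/9 = 539.2222 ms
Proportion correct = 9/12
IES = 539.2222 / (9/12) = 718.963 ms

719 ms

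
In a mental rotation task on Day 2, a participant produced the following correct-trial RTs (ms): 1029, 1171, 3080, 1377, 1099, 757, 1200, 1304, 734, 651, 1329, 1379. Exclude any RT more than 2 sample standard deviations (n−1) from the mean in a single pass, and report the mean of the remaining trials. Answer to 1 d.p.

n = 12, ΣRT = 15110, M = 1259.167
Σ(x−M)² = 4338307.67; s = √(4338307.67/11) = 628.006
Cutoffs: 1259.167 ± 2·628.006 → [3.2, 2515.2]
Outside: 3080 → excluded.
Retained (n=11): Σ = 12030, mean = 12030/11 = 1093.636

1093.6 ms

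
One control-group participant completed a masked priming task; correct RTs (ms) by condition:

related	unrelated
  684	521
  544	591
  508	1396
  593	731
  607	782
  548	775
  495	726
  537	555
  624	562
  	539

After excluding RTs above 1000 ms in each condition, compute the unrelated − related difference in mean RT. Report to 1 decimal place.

unrelated: exclude 1396
M(related) = 5140/9 = 571.111
M(unrelated) = 5782/9 = 642.444
Difference = 642.444 − 571.111 = 71.333 ms

71.3 ms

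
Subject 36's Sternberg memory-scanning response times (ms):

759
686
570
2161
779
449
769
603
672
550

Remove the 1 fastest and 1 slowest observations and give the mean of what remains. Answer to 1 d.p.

673.5 ms

Sorted: 449, 550, 570, 603, 672, 686, 759, 769, 779, 2161
Drop lowest 1 (449) and highest 1 (2161)
Remaining (n=8): Σ = 5388, mean = 5388/8 = 673.500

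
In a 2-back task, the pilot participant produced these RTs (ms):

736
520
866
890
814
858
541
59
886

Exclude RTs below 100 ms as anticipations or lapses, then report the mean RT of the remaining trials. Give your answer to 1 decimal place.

763.9 ms

Excluded: 59
Retained (n=8): Σ = 6111
Mean = 6111/8 = 763.8750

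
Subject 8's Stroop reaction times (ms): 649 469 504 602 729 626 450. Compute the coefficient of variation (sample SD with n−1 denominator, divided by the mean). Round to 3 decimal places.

0.180

n = 7, Σ = 4029, M = 575.5714
Σ(x−M)² = 64421.714; s = √(64421.714/6) = 103.6193
CV = 103.6193 / 575.5714 = 0.18003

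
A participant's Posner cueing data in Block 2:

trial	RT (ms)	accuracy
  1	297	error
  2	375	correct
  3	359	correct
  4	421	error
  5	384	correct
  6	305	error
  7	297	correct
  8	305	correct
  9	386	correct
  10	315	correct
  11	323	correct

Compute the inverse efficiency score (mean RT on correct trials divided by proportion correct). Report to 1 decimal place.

471.6 ms

Correct trials (n=8): 375, 359, 384, 297, 305, 386, 315, 323
Mean correct RT = 2744/8 = 343.0000 ms
Proportion correct = 8/11
IES = 343.0000 / (8/11) = 471.625 ms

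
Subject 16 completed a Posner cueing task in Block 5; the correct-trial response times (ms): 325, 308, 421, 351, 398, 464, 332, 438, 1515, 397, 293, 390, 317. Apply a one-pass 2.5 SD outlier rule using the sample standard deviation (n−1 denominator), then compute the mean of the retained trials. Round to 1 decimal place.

n = 13, ΣRT = 5949, M = 457.615
Σ(x−M)² = 1245617.08; s = √(1245617.08/12) = 322.182
Cutoffs: 457.615 ± 2.5·322.182 → [-347.8, 1263.1]
Outside: 1515 → excluded.
Retained (n=12): Σ = 4434, mean = 4434/12 = 369.500

369.5 ms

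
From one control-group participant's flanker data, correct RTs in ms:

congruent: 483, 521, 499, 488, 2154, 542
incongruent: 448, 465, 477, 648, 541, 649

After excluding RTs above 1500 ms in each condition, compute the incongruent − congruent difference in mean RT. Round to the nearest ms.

congruent: exclude 2154
M(congruent) = 2533/5 = 506.600
M(incongruent) = 3228/6 = 538.000
Difference = 538.000 − 506.600 = 31.400 ms

31 ms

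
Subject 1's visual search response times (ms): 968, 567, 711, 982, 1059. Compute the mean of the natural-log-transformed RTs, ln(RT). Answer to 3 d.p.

ln(RT): 6.8752, 6.3404, 6.5667, 6.8896, 6.9651
Σ ln(RT) = 33.6369
Mean = 33.6369/5 = 6.72739

6.727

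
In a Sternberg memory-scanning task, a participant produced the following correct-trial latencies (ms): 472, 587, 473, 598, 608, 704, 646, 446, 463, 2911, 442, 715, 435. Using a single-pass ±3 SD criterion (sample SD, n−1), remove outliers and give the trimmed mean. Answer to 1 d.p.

549.1 ms

n = 13, ΣRT = 9500, M = 730.769
Σ(x−M)² = 5271994.31; s = √(5271994.31/12) = 662.822
Cutoffs: 730.769 ± 3·662.822 → [-1257.7, 2719.2]
Outside: 2911 → excluded.
Retained (n=12): Σ = 6589, mean = 6589/12 = 549.083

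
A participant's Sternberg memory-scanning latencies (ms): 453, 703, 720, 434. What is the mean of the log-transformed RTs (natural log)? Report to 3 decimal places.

ln(RT): 6.1159, 6.5554, 6.5793, 6.0730
Σ ln(RT) = 25.3235
Mean = 25.3235/4 = 6.33089

6.331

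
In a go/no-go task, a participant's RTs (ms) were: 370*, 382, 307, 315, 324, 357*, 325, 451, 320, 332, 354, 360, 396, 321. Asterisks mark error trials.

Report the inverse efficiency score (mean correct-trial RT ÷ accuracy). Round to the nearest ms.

Correct trials (n=12): 382, 307, 315, 324, 325, 451, 320, 332, 354, 360, 396, 321
Mean correct RT = 4187/12 = 348.9167 ms
Proportion correct = 12/14
IES = 348.9167 / (12/14) = 407.069 ms

407 ms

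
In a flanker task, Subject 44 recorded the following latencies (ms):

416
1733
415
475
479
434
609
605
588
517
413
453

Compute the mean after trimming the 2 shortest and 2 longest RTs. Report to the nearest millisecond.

Sorted: 413, 415, 416, 434, 453, 475, 479, 517, 588, 605, 609, 1733
Drop lowest 2 (413, 415) and highest 2 (609, 1733)
Remaining (n=8): Σ = 3967, mean = 3967/8 = 495.875

496 ms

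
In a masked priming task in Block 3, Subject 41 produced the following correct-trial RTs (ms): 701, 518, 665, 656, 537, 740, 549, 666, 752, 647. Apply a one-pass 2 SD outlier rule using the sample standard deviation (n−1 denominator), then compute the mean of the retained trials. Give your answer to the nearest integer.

n = 10, ΣRT = 6431, M = 643.100
Σ(x−M)² = 61548.90; s = √(61548.90/9) = 82.697
Cutoffs: 643.100 ± 2·82.697 → [477.7, 808.5]
No RTs fall outside the cutoffs; all 10 retained. Mean = 6431/10 = 643.100

643 ms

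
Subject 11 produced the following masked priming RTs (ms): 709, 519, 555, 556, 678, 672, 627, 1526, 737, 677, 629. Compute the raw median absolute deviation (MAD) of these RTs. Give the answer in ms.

Sorted: 519, 555, 556, 627, 629, 672, 677, 678, 709, 737, 1526 → median = 672
|x − 672|: 37, 153, 117, 116, 6, 0, 45, 854, 65, 5, 43
Sorted deviations: 0, 5, 6, 37, 43, 45, 65, 116, 117, 153, 854 → MAD = 45

45 ms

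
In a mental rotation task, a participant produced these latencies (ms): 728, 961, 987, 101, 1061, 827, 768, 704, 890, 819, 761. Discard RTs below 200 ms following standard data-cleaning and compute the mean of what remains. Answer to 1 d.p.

Excluded: 101
Retained (n=10): Σ = 8506
Mean = 8506/10 = 850.6000

850.6 ms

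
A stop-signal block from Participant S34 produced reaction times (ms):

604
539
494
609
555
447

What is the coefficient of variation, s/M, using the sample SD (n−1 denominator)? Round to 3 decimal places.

n = 6, Σ = 3248, M = 541.3333
Σ(x−M)² = 19837.333; s = √(19837.333/5) = 62.9878
CV = 62.9878 / 541.3333 = 0.11636

0.116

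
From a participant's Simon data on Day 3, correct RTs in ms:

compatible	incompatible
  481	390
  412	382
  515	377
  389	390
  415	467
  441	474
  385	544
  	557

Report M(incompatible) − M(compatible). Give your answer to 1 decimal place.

13.6 ms

M(compatible) = 3038/7 = 434.000
M(incompatible) = 3581/8 = 447.625
Difference = 447.625 − 434.000 = 13.625 ms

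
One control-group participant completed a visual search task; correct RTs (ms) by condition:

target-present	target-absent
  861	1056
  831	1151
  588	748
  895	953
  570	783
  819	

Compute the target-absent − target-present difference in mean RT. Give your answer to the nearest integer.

178 ms

M(target-present) = 4564/6 = 760.667
M(target-absent) = 4691/5 = 938.200
Difference = 938.200 − 760.667 = 177.533 ms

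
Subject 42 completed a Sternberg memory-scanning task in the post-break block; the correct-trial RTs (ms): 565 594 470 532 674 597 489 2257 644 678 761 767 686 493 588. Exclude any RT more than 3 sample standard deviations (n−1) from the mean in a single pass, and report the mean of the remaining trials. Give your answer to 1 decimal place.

609.9 ms

n = 15, ΣRT = 10795, M = 719.667
Σ(x−M)² = 2652257.33; s = √(2652257.33/14) = 435.255
Cutoffs: 719.667 ± 3·435.255 → [-586.1, 2025.4]
Outside: 2257 → excluded.
Retained (n=14): Σ = 8538, mean = 8538/14 = 609.857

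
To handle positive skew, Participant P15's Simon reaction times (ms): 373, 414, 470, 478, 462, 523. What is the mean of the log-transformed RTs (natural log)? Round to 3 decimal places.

6.111

ln(RT): 5.9216, 6.0259, 6.1527, 6.1696, 6.1356, 6.2596
Σ ln(RT) = 36.6649
Mean = 36.6649/6 = 6.11082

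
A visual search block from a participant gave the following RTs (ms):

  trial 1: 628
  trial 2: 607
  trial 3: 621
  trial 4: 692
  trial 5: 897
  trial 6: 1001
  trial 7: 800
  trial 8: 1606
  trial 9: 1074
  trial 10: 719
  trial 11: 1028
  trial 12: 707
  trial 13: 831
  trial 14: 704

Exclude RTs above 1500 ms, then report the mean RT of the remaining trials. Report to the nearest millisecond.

793 ms

Excluded: 1606
Retained (n=13): Σ = 10309
Mean = 10309/13 = 793.0000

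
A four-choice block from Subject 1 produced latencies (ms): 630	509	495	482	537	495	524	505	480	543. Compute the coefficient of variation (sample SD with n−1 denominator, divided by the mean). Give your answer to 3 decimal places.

0.085

n = 10, Σ = 5200, M = 520.0000
Σ(x−M)² = 17574.000; s = √(17574.000/9) = 44.1890
CV = 44.1890 / 520.0000 = 0.08498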